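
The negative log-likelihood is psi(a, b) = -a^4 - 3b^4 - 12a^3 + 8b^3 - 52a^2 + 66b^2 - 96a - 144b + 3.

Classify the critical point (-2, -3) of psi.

The mixed partial ∂²psi/∂a∂b is 0, so the Hessian at any point is diag(psi_aa, psi_bb) = diag(-4(3a^2 + 18a + 26), 12(-3b^2 + 4b + 11)).
At (-2, -3): H = diag(-8, -336).
Both eigenvalues are negative, so H is negative definite: a local maximum.

local maximum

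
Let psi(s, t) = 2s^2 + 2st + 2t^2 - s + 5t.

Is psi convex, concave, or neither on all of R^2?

psi is quadratic, so its Hessian is the constant matrix H = [[4, 2], [2, 4]].
det(H) = 12, tr(H) = 8.
det(H) > 0 and tr(H) > 0, so H is positive definite everywhere: convex.

convex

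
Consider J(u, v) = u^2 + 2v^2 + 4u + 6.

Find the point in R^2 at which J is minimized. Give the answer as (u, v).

(-2, 0)

J(u,v) separates as P(u) + Q(v) + 6, so its minimum is min P + min Q + 6.
P'(u) = 2u + 4 vanishes at u ∈ {-2}; Q'(v) = 4v vanishes at v ∈ {0}.
Local minima of P (where P''>0): P(-2)=-4. Local minima of Q: Q(0)=0.
So the global minimum of J is P(-2) + Q(0) + 6 = -4 + 0 + 6 = 2, attained at (-2, 0).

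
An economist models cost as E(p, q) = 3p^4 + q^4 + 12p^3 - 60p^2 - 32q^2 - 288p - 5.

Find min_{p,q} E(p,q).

-1098

E(p,q) separates as A(p) + B(q) − 5, so its minimum is min A + min B − 5.
A'(p) = 12(p - 3)(p + 2)(p + 4) vanishes at p ∈ {-4, -2, 3}; B'(q) = 4q(q - 4)(q + 4) vanishes at q ∈ {-4, 0, 4}.
Local minima of A (where A''>0): A(-4)=192, A(3)=-837. Local minima of B: B(-4)=-256, B(4)=-256.
So the global minimum of E is A(3) + B(-4) − 5 = -837 − 256 − 5 = -1098, attained at (3, -4).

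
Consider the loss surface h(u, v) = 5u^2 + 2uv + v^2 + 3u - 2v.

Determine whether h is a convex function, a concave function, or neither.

h is quadratic, so its Hessian is the constant matrix H = [[10, 2], [2, 2]].
det(H) = 16, tr(H) = 12.
det(H) > 0 and tr(H) > 0, so H is positive definite everywhere: convex.

convex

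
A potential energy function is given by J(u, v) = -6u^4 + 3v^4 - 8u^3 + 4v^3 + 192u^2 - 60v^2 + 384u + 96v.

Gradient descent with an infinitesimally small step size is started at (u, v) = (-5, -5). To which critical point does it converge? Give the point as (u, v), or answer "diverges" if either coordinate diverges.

J is separable, so gradient descent decouples: u follows -∂J/∂u, v follows -∂J/∂v.
∂J/∂u = -24(u - 4)(u + 1)(u + 4); at u=-5 this is 864, so u decreases.
∂J/∂v = 12(v - 2)(v - 1)(v + 4); at v=-5 this is -504, so v increases.
The u-coordinate has no critical point in that direction and runs off to infinity.

diverges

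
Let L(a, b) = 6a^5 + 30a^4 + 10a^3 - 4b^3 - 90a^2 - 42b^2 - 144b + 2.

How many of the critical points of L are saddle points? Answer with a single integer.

4

L separates as a function of a plus a function of b, so ∇L=0 decouples.
∂L/∂a = 30a(a - 1)(a + 2)(a + 3) = 0 at a ∈ {-3, -2, 0, 1}; ∂L/∂b = -12(b + 3)(b + 4) = 0 at b ∈ {-4, -3}.
The Hessian is diagonal: diag(L_aa, L_bb). Second derivatives: L_aa(-3)=-360, L_aa(-2)=180, L_aa(0)=-180, L_aa(1)=360; L_bb(-4)=12, L_bb(-3)=-12.
Saddle points occur where the two diagonal entries have opposite signs: (-3, -4), (-2, -3), (0, -4), (1, -3). Count: 4.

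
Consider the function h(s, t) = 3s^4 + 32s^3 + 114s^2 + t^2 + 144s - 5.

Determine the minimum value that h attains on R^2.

h(s,t) separates as P(s) + Q(t) − 5, so its minimum is min P + min Q − 5.
P'(s) = 12(s + 1)(s + 3)(s + 4) vanishes at s ∈ {-4, -3, -1}; Q'(t) = 2t vanishes at t ∈ {0}.
Local minima of P (where P''>0): P(-4)=-32, P(-1)=-59. Local minima of Q: Q(0)=0.
So the global minimum of h is P(-1) + Q(0) − 5 = -59 + 0 − 5 = -64, attained at (-1, 0).

-64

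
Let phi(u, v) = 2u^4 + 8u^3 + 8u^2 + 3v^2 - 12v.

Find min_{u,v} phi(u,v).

phi(u,v) separates as P(u) + Q(v), so its minimum is min P + min Q.
P'(u) = 8u(u + 1)(u + 2) vanishes at u ∈ {-2, -1, 0}; Q'(v) = 6v - 12 vanishes at v ∈ {2}.
Local minima of P (where P''>0): P(-2)=0, P(0)=0. Local minima of Q: Q(2)=-12.
So the global minimum of phi is P(-2) + Q(2) = 0 − 12 = -12, attained at (-2, 2).

-12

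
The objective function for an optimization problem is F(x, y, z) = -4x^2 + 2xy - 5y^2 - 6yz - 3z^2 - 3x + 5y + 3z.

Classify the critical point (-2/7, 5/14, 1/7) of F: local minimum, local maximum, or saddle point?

local maximum

The Hessian is constant: H = [[-8, 2, 0], [2, -10, -6], [0, -6, -6]].
Leading principal minors: Δ₁ = -8, Δ₂ = 76, Δ₃ = -168.
The minors alternate sign starting negative (−, +, −), so H is negative definite: a local maximum.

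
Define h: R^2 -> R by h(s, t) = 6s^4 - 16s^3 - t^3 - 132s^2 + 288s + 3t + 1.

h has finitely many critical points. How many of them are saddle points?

h separates as a function of s plus a function of t, so ∇h=0 decouples.
∂h/∂s = 24(s - 4)(s - 1)(s + 3) = 0 at s ∈ {-3, 1, 4}; ∂h/∂t = -3(t - 1)(t + 1) = 0 at t ∈ {-1, 1}.
The Hessian is diagonal: diag(h_ss, h_tt). Second derivatives: h_ss(-3)=672, h_ss(1)=-288, h_ss(4)=504; h_tt(-1)=6, h_tt(1)=-6.
Saddle points occur where the two diagonal entries have opposite signs: (-3, 1), (1, -1), (4, 1). Count: 3.

3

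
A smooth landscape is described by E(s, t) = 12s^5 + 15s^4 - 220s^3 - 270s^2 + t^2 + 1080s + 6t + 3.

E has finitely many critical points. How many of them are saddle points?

2

E separates as a function of s plus a function of t, so ∇E=0 decouples.
∂E/∂s = 60(s - 3)(s - 1)(s + 2)(s + 3) = 0 at s ∈ {-3, -2, 1, 3}; ∂E/∂t = 2(t + 3) = 0 at t ∈ {-3}.
The Hessian is diagonal: diag(E_ss, E_tt). Second derivatives: E_ss(-3)=-1440, E_ss(-2)=900, E_ss(1)=-1440, E_ss(3)=3600; E_tt(-3)=2.
Saddle points occur where the two diagonal entries have opposite signs: (-3, -3), (1, -3). Count: 2.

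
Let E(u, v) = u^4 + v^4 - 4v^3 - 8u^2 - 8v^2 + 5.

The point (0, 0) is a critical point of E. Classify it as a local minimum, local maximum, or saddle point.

local maximum

The mixed partial ∂²E/∂u∂v is 0, so the Hessian at any point is diag(E_uu, E_vv) = diag(4(3u^2 - 4), 4(3v^2 - 6v - 4)).
At (0, 0): H = diag(-16, -16).
Both eigenvalues are negative, so H is negative definite: a local maximum.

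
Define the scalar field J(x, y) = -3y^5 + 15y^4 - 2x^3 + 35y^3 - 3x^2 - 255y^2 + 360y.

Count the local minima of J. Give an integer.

2

J separates as a function of x plus a function of y, so ∇J=0 decouples.
∂J/∂x = -6x(x + 1) = 0 at x ∈ {-1, 0}; ∂J/∂y = -15(y - 4)(y - 2)(y - 1)(y + 3) = 0 at y ∈ {-3, 1, 2, 4}.
The Hessian is diagonal: diag(J_xx, J_yy). Second derivatives: J_xx(-1)=6, J_xx(0)=-6; J_yy(-3)=2100, J_yy(1)=-180, J_yy(2)=150, J_yy(4)=-630.
Local minima occur where both diagonal entries positive: (-1, -3), (-1, 2). Count: 2.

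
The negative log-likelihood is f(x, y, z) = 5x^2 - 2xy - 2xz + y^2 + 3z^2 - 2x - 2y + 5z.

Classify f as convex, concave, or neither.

f is quadratic, so its Hessian is the constant matrix H = [[10, -2, -2], [-2, 2, 0], [-2, 0, 6]].
Leading principal minors: 10, 16, 88.
All positive ⇒ H ≻ 0 ⇒ convex.

convex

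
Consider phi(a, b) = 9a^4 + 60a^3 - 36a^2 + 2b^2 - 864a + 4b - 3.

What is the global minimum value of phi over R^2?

phi(a,b) separates as P(a) + Q(b) − 3, so its minimum is min P + min Q − 3.
P'(a) = 36(a - 2)(a + 3)(a + 4) vanishes at a ∈ {-4, -3, 2}; Q'(b) = 4b + 4 vanishes at b ∈ {-1}.
Local minima of P (where P''>0): P(-4)=1344, P(2)=-1248. Local minima of Q: Q(-1)=-2.
So the global minimum of phi is P(2) + Q(-1) − 3 = -1248 − 2 − 3 = -1253, attained at (2, -1).

-1253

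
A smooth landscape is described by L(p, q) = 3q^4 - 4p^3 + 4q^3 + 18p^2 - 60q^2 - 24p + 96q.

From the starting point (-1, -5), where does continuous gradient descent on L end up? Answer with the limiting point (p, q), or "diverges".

(1, -4)

L is separable, so gradient descent decouples: p follows -∂L/∂p, q follows -∂L/∂q.
∂L/∂p = -12(p - 2)(p - 1); at p=-1 this is -72, so p increases.
∂L/∂q = 12(q - 2)(q - 1)(q + 4); at q=-5 this is -504, so q increases.
p converges to its nearest critical value 1 (a local min of the p-part); q converges to -4. The iterate converges to (1, -4).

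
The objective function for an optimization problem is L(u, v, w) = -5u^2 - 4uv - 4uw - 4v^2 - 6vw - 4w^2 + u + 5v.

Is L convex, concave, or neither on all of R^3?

L is quadratic, so its Hessian is the constant matrix H = [[-10, -4, -4], [-4, -8, -6], [-4, -6, -8]].
Leading principal minors: -10, 64, -216.
Signs alternate −, +, − ⇒ H ≺ 0 ⇒ concave.

concave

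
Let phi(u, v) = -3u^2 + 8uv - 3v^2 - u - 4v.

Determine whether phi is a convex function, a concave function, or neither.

phi is quadratic, so its Hessian is the constant matrix H = [[-6, 8], [8, -6]].
det(H) = -28, tr(H) = -12.
det(H) < 0, so H is indefinite: neither convex nor concave.

neither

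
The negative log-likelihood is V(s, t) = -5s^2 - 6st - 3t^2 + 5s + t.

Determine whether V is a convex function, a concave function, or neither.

V is quadratic, so its Hessian is the constant matrix H = [[-10, -6], [-6, -6]].
det(H) = 24, tr(H) = -16.
det(H) > 0 and tr(H) < 0, so H is negative definite everywhere: concave.

concave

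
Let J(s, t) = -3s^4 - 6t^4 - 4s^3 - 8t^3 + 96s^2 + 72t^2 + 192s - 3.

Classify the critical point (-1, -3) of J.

saddle point

The mixed partial ∂²J/∂s∂t is 0, so the Hessian at any point is diag(J_ss, J_tt) = diag(12(-3s^2 - 2s + 16), 24(-3t^2 - 2t + 6)).
At (-1, -3): H = diag(180, -360).
The eigenvalues have opposite signs, so H is indefinite: a saddle point.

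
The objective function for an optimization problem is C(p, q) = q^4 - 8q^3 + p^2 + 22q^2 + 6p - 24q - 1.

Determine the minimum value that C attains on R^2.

-19

C(p,q) separates as A(p) + B(q) − 1, so its minimum is min A + min B − 1.
A'(p) = 2p + 6 vanishes at p ∈ {-3}; B'(q) = 4(q - 3)(q - 2)(q - 1) vanishes at q ∈ {1, 2, 3}.
Local minima of A (where A''>0): A(-3)=-9. Local minima of B: B(1)=-9, B(3)=-9.
So the global minimum of C is A(-3) + B(1) − 1 = -9 − 9 − 1 = -19, attained at (-3, 1).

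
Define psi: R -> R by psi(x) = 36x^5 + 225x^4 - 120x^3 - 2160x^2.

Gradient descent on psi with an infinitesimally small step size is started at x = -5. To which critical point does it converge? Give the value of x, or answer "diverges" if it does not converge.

psi'(x) = 180x(x - 2)(x + 3)(x + 4), so psi'(-5) = 12600.
Gradient descent moves in the -psi' direction, i.e. x is decreasing.
There is no critical point below x=-5, and psi' keeps the same sign, so the iterate runs off to −∞.

diverges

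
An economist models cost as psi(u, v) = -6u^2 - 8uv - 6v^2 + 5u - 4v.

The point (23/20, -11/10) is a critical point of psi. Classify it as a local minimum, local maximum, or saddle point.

The Hessian of psi is constant: H = [[-12, -8], [-8, -12]].
det(H) = (-12)·(-12) − (-8)² = 80.
det(H) > 0 and tr(H) = -24 < 0, so H is negative definite and the point is a local maximum.

local maximum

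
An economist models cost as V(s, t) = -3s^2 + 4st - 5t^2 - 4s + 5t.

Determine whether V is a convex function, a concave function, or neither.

concave

V is quadratic, so its Hessian is the constant matrix H = [[-6, 4], [4, -10]].
det(H) = 44, tr(H) = -16.
det(H) > 0 and tr(H) < 0, so H is negative definite everywhere: concave.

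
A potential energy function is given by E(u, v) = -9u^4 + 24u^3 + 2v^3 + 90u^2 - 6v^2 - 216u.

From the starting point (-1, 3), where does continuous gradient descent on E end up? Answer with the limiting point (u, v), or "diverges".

E is separable, so gradient descent decouples: u follows -∂E/∂u, v follows -∂E/∂v.
∂E/∂u = -36(u - 3)(u - 1)(u + 2); at u=-1 this is -288, so u increases.
∂E/∂v = 6v(v - 2); at v=3 this is 18, so v decreases.
u converges to its nearest critical value 1 (a local min of the u-part); v converges to 2. The iterate converges to (1, 2).

(1, 2)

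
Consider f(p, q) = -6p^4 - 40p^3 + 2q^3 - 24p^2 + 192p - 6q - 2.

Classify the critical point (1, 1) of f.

The mixed partial ∂²f/∂p∂q is 0, so the Hessian at any point is diag(f_pp, f_qq) = diag(-24(3p^2 + 10p + 2), 12q).
At (1, 1): H = diag(-360, 12).
The eigenvalues have opposite signs, so H is indefinite: a saddle point.

saddle point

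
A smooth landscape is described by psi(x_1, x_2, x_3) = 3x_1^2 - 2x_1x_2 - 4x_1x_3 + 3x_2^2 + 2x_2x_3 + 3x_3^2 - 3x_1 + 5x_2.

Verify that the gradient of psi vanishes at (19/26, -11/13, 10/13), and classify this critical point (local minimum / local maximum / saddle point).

local minimum

∇psi = (6x_1 - 2x_2 - 4x_3 - 3, -2x_1 + 6x_2 + 2x_3 + 5, -4x_1 + 2x_2 + 6x_3); substituting (19/26, -11/13, 10/13) gives ∇psi = (0, 0, 0), so (19/26, -11/13, 10/13) is indeed a critical point.
The Hessian is constant: H = [[6, -2, -4], [-2, 6, 2], [-4, 2, 6]].
Leading principal minors: Δ₁ = 6, Δ₂ = 32, Δ₃ = 104.
All leading minors are positive, so H is positive definite: a local minimum.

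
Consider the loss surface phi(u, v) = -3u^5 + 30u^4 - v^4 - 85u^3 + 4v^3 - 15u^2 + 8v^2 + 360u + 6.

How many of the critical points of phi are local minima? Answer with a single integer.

2

phi separates as a function of u plus a function of v, so ∇phi=0 decouples.
∂phi/∂u = -15(u - 4)(u - 3)(u - 2)(u + 1) = 0 at u ∈ {-1, 2, 3, 4}; ∂phi/∂v = -4v(v - 4)(v + 1) = 0 at v ∈ {-1, 0, 4}.
The Hessian is diagonal: diag(phi_uu, phi_vv). Second derivatives: phi_uu(-1)=900, phi_uu(2)=-90, phi_uu(3)=60, phi_uu(4)=-150; phi_vv(-1)=-20, phi_vv(0)=16, phi_vv(4)=-80.
Local minima occur where both diagonal entries positive: (-1, 0), (3, 0). Count: 2.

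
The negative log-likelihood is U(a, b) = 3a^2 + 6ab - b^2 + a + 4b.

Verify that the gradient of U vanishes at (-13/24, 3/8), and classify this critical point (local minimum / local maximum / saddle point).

saddle point

∇U = (6a + 6b + 1, 6a - 2b + 4); substituting (-13/24, 3/8) gives ∇U = (0, 0), so (-13/24, 3/8) is indeed a critical point.
The Hessian of U is constant: H = [[6, 6], [6, -2]].
det(H) = 6·(-2) − 6² = -48.
Since det(H) < 0, H is indefinite and the critical point is a saddle point.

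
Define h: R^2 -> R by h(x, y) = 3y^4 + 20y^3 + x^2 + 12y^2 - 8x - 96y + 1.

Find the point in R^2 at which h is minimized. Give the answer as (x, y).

(4, 1)

h(x,y) separates as P(x) + Q(y) + 1, so its minimum is min P + min Q + 1.
P'(x) = 2x - 8 vanishes at x ∈ {4}; Q'(y) = 12(y - 1)(y + 2)(y + 4) vanishes at y ∈ {-4, -2, 1}.
Local minima of P (where P''>0): P(4)=-16. Local minima of Q: Q(-4)=64, Q(1)=-61.
So the global minimum of h is P(4) + Q(1) + 1 = -16 − 61 + 1 = -76, attained at (4, 1).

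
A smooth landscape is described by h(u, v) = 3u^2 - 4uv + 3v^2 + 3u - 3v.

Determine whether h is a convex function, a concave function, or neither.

convex

h is quadratic, so its Hessian is the constant matrix H = [[6, -4], [-4, 6]].
det(H) = 20, tr(H) = 12.
det(H) > 0 and tr(H) > 0, so H is positive definite everywhere: convex.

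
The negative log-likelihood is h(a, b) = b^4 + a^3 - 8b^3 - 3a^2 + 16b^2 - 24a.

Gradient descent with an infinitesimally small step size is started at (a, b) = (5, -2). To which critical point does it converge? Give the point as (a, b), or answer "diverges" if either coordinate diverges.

(4, 0)

h is separable, so gradient descent decouples: a follows -∂h/∂a, b follows -∂h/∂b.
∂h/∂a = 3(a - 4)(a + 2); at a=5 this is 21, so a decreases.
∂h/∂b = 4b(b - 4)(b - 2); at b=-2 this is -192, so b increases.
a converges to its nearest critical value 4 (a local min of the a-part); b converges to 0. The iterate converges to (4, 0).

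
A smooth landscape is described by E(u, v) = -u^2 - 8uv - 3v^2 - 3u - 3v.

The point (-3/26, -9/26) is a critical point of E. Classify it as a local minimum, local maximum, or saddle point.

saddle point

The Hessian of E is constant: H = [[-2, -8], [-8, -6]].
det(H) = (-2)·(-6) − (-8)² = -52.
Since det(H) < 0, H is indefinite and the critical point is a saddle point.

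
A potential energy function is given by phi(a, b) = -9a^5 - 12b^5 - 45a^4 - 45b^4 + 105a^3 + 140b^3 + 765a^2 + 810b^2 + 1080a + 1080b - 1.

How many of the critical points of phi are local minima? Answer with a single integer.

phi separates as a function of a plus a function of b, so ∇phi=0 decouples.
∂phi/∂a = -45(a - 3)(a + 1)(a + 2)(a + 4) = 0 at a ∈ {-4, -2, -1, 3}; ∂phi/∂b = -60(b - 3)(b + 1)(b + 2)(b + 3) = 0 at b ∈ {-3, -2, -1, 3}.
The Hessian is diagonal: diag(phi_aa, phi_bb). Second derivatives: phi_aa(-4)=1890, phi_aa(-2)=-450, phi_aa(-1)=540, phi_aa(3)=-6300; phi_bb(-3)=720, phi_bb(-2)=-300, phi_bb(-1)=480, phi_bb(3)=-7200.
Local minima occur where both diagonal entries positive: (-4, -3), (-4, -1), (-1, -3), (-1, -1). Count: 4.

4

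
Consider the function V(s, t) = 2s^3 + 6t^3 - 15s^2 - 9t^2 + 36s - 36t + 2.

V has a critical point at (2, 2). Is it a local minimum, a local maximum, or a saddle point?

saddle point

The mixed partial ∂²V/∂s∂t is 0, so the Hessian at any point is diag(V_ss, V_tt) = diag(6(2s - 5), 18(2t - 1)).
At (2, 2): H = diag(-6, 54).
The eigenvalues have opposite signs, so H is indefinite: a saddle point.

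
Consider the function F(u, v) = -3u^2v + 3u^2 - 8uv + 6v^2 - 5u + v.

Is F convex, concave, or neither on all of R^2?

The term -3u^2v is cubic, so the Hessian is not constant.
∂²F/∂u² = -6v + 6, which takes both signs as v varies (negative for sufficiently large v). A diagonal entry of the Hessian changing sign means the Hessian is neither positive- nor negative-semidefinite on all of R^2.

neither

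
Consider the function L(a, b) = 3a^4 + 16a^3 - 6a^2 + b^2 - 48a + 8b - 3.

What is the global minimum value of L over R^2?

L(a,b) separates as P(a) + Q(b) − 3, so its minimum is min P + min Q − 3.
P'(a) = 12(a - 1)(a + 1)(a + 4) vanishes at a ∈ {-4, -1, 1}; Q'(b) = 2b + 8 vanishes at b ∈ {-4}.
Local minima of P (where P''>0): P(-4)=-160, P(1)=-35. Local minima of Q: Q(-4)=-16.
So the global minimum of L is P(-4) + Q(-4) − 3 = -160 − 16 − 3 = -179, attained at (-4, -4).

-179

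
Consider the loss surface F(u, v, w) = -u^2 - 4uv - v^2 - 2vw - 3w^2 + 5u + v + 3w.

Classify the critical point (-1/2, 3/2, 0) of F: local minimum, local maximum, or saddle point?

The Hessian is constant: H = [[-2, -4, 0], [-4, -2, -2], [0, -2, -6]].
Leading principal minors: Δ₁ = -2, Δ₂ = -12, Δ₃ = 80.
The minors fit neither the all-positive nor the alternating-sign pattern, so H is indefinite: a saddle point.

saddle point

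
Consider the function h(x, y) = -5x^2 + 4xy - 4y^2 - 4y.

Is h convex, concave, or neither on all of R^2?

h is quadratic, so its Hessian is the constant matrix H = [[-10, 4], [4, -8]].
det(H) = 64, tr(H) = -18.
det(H) > 0 and tr(H) < 0, so H is negative definite everywhere: concave.

concave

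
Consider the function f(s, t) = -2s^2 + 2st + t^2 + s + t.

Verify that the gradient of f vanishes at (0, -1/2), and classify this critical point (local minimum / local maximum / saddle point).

∇f = (-4s + 2t + 1, 2s + 2t + 1); substituting (0, -1/2) gives ∇f = (0, 0), so (0, -1/2) is indeed a critical point.
The Hessian of f is constant: H = [[-4, 2], [2, 2]].
det(H) = (-4)·2 − 2² = -12.
Since det(H) < 0, H is indefinite and the critical point is a saddle point.

saddle point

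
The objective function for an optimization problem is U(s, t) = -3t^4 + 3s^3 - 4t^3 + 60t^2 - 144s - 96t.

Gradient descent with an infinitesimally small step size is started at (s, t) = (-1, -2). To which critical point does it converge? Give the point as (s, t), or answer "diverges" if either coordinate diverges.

U is separable, so gradient descent decouples: s follows -∂U/∂s, t follows -∂U/∂t.
∂U/∂s = 9(s - 4)(s + 4); at s=-1 this is -135, so s increases.
∂U/∂t = -12(t - 2)(t - 1)(t + 4); at t=-2 this is -288, so t increases.
s converges to its nearest critical value 4 (a local min of the s-part); t converges to 1. The iterate converges to (4, 1).

(4, 1)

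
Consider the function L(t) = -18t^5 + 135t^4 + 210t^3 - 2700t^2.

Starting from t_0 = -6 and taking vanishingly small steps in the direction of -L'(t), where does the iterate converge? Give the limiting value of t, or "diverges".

-3

L'(t) = -90t(t - 5)(t - 4)(t + 3), so L'(-6) = -178200.
Gradient descent moves in the -L' direction, i.e. t is increasing.
The nearest critical point in that direction is t = -3, where L'' = 15120 > 0 (a local minimum). The iterate converges there.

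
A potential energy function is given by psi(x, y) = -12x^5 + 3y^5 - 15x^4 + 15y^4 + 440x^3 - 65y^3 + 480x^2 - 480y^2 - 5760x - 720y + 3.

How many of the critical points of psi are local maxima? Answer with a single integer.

psi separates as a function of x plus a function of y, so ∇psi=0 decouples.
∂psi/∂x = -60(x - 4)(x - 2)(x + 3)(x + 4) = 0 at x ∈ {-4, -3, 2, 4}; ∂psi/∂y = 15(y - 4)(y + 1)(y + 3)(y + 4) = 0 at y ∈ {-4, -3, -1, 4}.
The Hessian is diagonal: diag(psi_xx, psi_yy). Second derivatives: psi_xx(-4)=2880, psi_xx(-3)=-2100, psi_xx(2)=3600, psi_xx(4)=-6720; psi_yy(-4)=-360, psi_yy(-3)=210, psi_yy(-1)=-450, psi_yy(4)=4200.
Local maxima occur where both diagonal entries negative: (-3, -4), (-3, -1), (4, -4), (4, -1). Count: 4.

4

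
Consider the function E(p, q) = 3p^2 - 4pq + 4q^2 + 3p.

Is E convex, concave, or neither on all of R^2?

E is quadratic, so its Hessian is the constant matrix H = [[6, -4], [-4, 8]].
det(H) = 32, tr(H) = 14.
det(H) > 0 and tr(H) > 0, so H is positive definite everywhere: convex.

convex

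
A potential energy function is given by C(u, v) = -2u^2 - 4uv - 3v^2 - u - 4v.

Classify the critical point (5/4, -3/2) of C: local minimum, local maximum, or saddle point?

local maximum

The Hessian of C is constant: H = [[-4, -4], [-4, -6]].
det(H) = (-4)·(-6) − (-4)² = 8.
det(H) > 0 and tr(H) = -10 < 0, so H is negative definite and the point is a local maximum.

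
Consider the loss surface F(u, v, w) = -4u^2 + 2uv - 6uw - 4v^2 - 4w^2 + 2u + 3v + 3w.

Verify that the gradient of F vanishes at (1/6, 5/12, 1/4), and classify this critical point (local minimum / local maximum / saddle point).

∇F = (-8u + 2v - 6w + 2, 2u - 8v + 3, -6u - 8w + 3); substituting (1/6, 5/12, 1/4) gives ∇F = (0, 0, 0), so (1/6, 5/12, 1/4) is indeed a critical point.
The Hessian is constant: H = [[-8, 2, -6], [2, -8, 0], [-6, 0, -8]].
Leading principal minors: Δ₁ = -8, Δ₂ = 60, Δ₃ = -192.
The minors alternate sign starting negative (−, +, −), so H is negative definite: a local maximum.

local maximum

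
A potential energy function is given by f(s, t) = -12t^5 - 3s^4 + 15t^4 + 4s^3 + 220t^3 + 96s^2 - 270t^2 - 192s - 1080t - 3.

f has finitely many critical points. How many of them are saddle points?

f separates as a function of s plus a function of t, so ∇f=0 decouples.
∂f/∂s = -12(s - 4)(s - 1)(s + 4) = 0 at s ∈ {-4, 1, 4}; ∂f/∂t = -60(t - 3)(t - 2)(t + 1)(t + 3) = 0 at t ∈ {-3, -1, 2, 3}.
The Hessian is diagonal: diag(f_ss, f_tt). Second derivatives: f_ss(-4)=-480, f_ss(1)=180, f_ss(4)=-288; f_tt(-3)=3600, f_tt(-1)=-1440, f_tt(2)=900, f_tt(3)=-1440.
Saddle points occur where the two diagonal entries have opposite signs: (-4, -3), (-4, 2), (1, -1), (1, 3), (4, -3), (4, 2). Count: 6.

6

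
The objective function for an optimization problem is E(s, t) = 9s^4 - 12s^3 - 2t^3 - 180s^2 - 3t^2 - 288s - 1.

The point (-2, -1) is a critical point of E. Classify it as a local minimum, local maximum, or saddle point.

local minimum

The mixed partial ∂²E/∂s∂t is 0, so the Hessian at any point is diag(E_ss, E_tt) = diag(36(3s^2 - 2s - 10), -6(2t + 1)).
At (-2, -1): H = diag(216, 6).
Both eigenvalues are positive, so H is positive definite: a local minimum.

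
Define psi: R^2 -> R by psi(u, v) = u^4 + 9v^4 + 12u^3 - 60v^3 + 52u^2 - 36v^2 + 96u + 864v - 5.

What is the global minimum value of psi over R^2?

-1317

psi(u,v) separates as P(u) + Q(v) − 5, so its minimum is min P + min Q − 5.
P'(u) = 4(u + 2)(u + 3)(u + 4) vanishes at u ∈ {-4, -3, -2}; Q'(v) = 36(v - 4)(v - 3)(v + 2) vanishes at v ∈ {-2, 3, 4}.
Local minima of P (where P''>0): P(-4)=-64, P(-2)=-64. Local minima of Q: Q(-2)=-1248, Q(4)=1344.
So the global minimum of psi is P(-4) + Q(-2) − 5 = -64 − 1248 − 5 = -1317, attained at (-4, -2).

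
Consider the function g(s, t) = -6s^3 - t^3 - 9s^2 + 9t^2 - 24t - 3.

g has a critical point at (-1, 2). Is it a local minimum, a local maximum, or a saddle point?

The mixed partial ∂²g/∂s∂t is 0, so the Hessian at any point is diag(g_ss, g_tt) = diag(-18(2s + 1), 6(-t + 3)).
At (-1, 2): H = diag(18, 6).
Both eigenvalues are positive, so H is positive definite: a local minimum.

local minimum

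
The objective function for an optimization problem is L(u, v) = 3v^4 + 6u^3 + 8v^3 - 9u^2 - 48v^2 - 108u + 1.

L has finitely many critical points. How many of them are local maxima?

L separates as a function of u plus a function of v, so ∇L=0 decouples.
∂L/∂u = 18(u - 3)(u + 2) = 0 at u ∈ {-2, 3}; ∂L/∂v = 12v(v - 2)(v + 4) = 0 at v ∈ {-4, 0, 2}.
The Hessian is diagonal: diag(L_uu, L_vv). Second derivatives: L_uu(-2)=-90, L_uu(3)=90; L_vv(-4)=288, L_vv(0)=-96, L_vv(2)=144.
Local maxima occur where both diagonal entries negative: (-2, 0). Count: 1.

1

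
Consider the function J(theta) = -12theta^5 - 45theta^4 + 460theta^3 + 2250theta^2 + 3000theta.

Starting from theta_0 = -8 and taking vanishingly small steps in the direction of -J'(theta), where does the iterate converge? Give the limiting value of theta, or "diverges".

J'(theta) = -60(theta - 5)(theta + 1)(theta + 2)(theta + 5), so J'(-8) = -98280.
Gradient descent moves in the -J' direction, i.e. theta is increasing.
The nearest critical point in that direction is theta = -5, where J'' = 7200 > 0 (a local minimum). The iterate converges there.

-5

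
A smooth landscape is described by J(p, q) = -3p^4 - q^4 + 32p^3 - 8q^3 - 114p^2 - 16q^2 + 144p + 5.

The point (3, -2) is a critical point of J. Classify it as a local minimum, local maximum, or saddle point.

local minimum

The mixed partial ∂²J/∂p∂q is 0, so the Hessian at any point is diag(J_pp, J_qq) = diag(12(-3p^2 + 16p - 19), -4(3q^2 + 12q + 8)).
At (3, -2): H = diag(24, 16).
Both eigenvalues are positive, so H is positive definite: a local minimum.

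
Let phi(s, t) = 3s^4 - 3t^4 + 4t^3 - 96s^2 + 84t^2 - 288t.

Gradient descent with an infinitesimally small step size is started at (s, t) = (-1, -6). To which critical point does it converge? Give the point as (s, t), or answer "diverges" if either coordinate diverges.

phi is separable, so gradient descent decouples: s follows -∂phi/∂s, t follows -∂phi/∂t.
∂phi/∂s = 12s(s - 4)(s + 4); at s=-1 this is 180, so s decreases.
∂phi/∂t = -12(t - 3)(t - 2)(t + 4); at t=-6 this is 1728, so t decreases.
The t-coordinate has no critical point in that direction and runs off to infinity.

diverges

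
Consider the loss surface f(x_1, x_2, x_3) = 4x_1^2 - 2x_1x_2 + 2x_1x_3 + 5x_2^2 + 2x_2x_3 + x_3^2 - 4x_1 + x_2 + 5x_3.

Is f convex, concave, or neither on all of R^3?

convex

f is quadratic, so its Hessian is the constant matrix H = [[8, -2, 2], [-2, 10, 2], [2, 2, 2]].
Leading principal minors: 8, 76, 64.
All positive ⇒ H ≻ 0 ⇒ convex.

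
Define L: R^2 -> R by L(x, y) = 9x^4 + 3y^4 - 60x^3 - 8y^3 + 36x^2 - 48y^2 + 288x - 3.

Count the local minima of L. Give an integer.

L separates as a function of x plus a function of y, so ∇L=0 decouples.
∂L/∂x = 36(x - 4)(x - 2)(x + 1) = 0 at x ∈ {-1, 2, 4}; ∂L/∂y = 12y(y - 4)(y + 2) = 0 at y ∈ {-2, 0, 4}.
The Hessian is diagonal: diag(L_xx, L_yy). Second derivatives: L_xx(-1)=540, L_xx(2)=-216, L_xx(4)=360; L_yy(-2)=144, L_yy(0)=-96, L_yy(4)=288.
Local minima occur where both diagonal entries positive: (-1, -2), (-1, 4), (4, -2), (4, 4). Count: 4.

4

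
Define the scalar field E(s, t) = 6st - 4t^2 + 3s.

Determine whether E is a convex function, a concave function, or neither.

neither

E is quadratic, so its Hessian is the constant matrix H = [[0, 6], [6, -8]].
det(H) = -36, tr(H) = -8.
det(H) < 0, so H is indefinite: neither convex nor concave.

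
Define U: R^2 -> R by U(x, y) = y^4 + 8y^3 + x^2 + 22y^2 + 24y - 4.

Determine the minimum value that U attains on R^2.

U(x,y) separates as P(x) + Q(y) − 4, so its minimum is min P + min Q − 4.
P'(x) = 2x vanishes at x ∈ {0}; Q'(y) = 4(y + 1)(y + 2)(y + 3) vanishes at y ∈ {-3, -2, -1}.
Local minima of P (where P''>0): P(0)=0. Local minima of Q: Q(-3)=-9, Q(-1)=-9.
So the global minimum of U is P(0) + Q(-3) − 4 = 0 − 9 − 4 = -13, attained at (0, -3).

-13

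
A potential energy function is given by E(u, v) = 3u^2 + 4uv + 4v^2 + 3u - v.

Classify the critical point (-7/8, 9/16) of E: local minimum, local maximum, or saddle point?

The Hessian of E is constant: H = [[6, 4], [4, 8]].
det(H) = 6·8 − 4² = 32.
det(H) > 0 and tr(H) = 14 > 0, so H is positive definite and the point is a local minimum.

local minimum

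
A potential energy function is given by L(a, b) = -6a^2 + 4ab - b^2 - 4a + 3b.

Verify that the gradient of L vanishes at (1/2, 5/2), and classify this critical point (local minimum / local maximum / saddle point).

local maximum

∇L = (-12a + 4b - 4, 4a - 2b + 3); substituting (1/2, 5/2) gives ∇L = (0, 0), so (1/2, 5/2) is indeed a critical point.
The Hessian of L is constant: H = [[-12, 4], [4, -2]].
det(H) = (-12)·(-2) − 4² = 8.
det(H) > 0 and tr(H) = -14 < 0, so H is negative definite and the point is a local maximum.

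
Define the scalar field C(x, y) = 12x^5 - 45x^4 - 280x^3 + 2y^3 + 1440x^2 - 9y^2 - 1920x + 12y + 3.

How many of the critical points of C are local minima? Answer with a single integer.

2

C separates as a function of x plus a function of y, so ∇C=0 decouples.
∂C/∂x = 60(x - 4)(x - 2)(x - 1)(x + 4) = 0 at x ∈ {-4, 1, 2, 4}; ∂C/∂y = 6(y - 2)(y - 1) = 0 at y ∈ {1, 2}.
The Hessian is diagonal: diag(C_xx, C_yy). Second derivatives: C_xx(-4)=-14400, C_xx(1)=900, C_xx(2)=-720, C_xx(4)=2880; C_yy(1)=-6, C_yy(2)=6.
Local minima occur where both diagonal entries positive: (1, 2), (4, 2). Count: 2.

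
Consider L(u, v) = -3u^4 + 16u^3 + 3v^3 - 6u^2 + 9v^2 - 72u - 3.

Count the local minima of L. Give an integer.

L separates as a function of u plus a function of v, so ∇L=0 decouples.
∂L/∂u = -12(u - 3)(u - 2)(u + 1) = 0 at u ∈ {-1, 2, 3}; ∂L/∂v = 9v(v + 2) = 0 at v ∈ {-2, 0}.
The Hessian is diagonal: diag(L_uu, L_vv). Second derivatives: L_uu(-1)=-144, L_uu(2)=36, L_uu(3)=-48; L_vv(-2)=-18, L_vv(0)=18.
Local minima occur where both diagonal entries positive: (2, 0). Count: 1.

1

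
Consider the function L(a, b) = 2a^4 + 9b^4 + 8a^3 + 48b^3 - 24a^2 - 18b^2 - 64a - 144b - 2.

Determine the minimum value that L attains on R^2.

-610

L(a,b) separates as P(a) + Q(b) − 2, so its minimum is min P + min Q − 2.
P'(a) = 8(a - 2)(a + 1)(a + 4) vanishes at a ∈ {-4, -1, 2}; Q'(b) = 36(b - 1)(b + 1)(b + 4) vanishes at b ∈ {-4, -1, 1}.
Local minima of P (where P''>0): P(-4)=-128, P(2)=-128. Local minima of Q: Q(-4)=-480, Q(1)=-105.
So the global minimum of L is P(-4) + Q(-4) − 2 = -128 − 480 − 2 = -610, attained at (-4, -4).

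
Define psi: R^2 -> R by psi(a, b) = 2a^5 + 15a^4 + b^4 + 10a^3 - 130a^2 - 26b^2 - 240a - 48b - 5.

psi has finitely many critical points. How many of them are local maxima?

psi separates as a function of a plus a function of b, so ∇psi=0 decouples.
∂psi/∂a = 10(a - 2)(a + 1)(a + 3)(a + 4) = 0 at a ∈ {-4, -3, -1, 2}; ∂psi/∂b = 4(b - 4)(b + 1)(b + 3) = 0 at b ∈ {-3, -1, 4}.
The Hessian is diagonal: diag(psi_aa, psi_bb). Second derivatives: psi_aa(-4)=-180, psi_aa(-3)=100, psi_aa(-1)=-180, psi_aa(2)=900; psi_bb(-3)=56, psi_bb(-1)=-40, psi_bb(4)=140.
Local maxima occur where both diagonal entries negative: (-4, -1), (-1, -1). Count: 2.

2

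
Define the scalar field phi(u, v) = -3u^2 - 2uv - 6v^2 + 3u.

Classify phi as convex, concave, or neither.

concave

phi is quadratic, so its Hessian is the constant matrix H = [[-6, -2], [-2, -12]].
det(H) = 68, tr(H) = -18.
det(H) > 0 and tr(H) < 0, so H is negative definite everywhere: concave.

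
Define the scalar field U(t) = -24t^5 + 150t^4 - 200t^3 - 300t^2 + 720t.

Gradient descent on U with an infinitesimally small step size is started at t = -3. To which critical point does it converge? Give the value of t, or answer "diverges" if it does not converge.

-1

U'(t) = -120(t - 3)(t - 2)(t - 1)(t + 1), so U'(-3) = -28800.
Gradient descent moves in the -U' direction, i.e. t is increasing.
The nearest critical point in that direction is t = -1, where U'' = 2880 > 0 (a local minimum). The iterate converges there.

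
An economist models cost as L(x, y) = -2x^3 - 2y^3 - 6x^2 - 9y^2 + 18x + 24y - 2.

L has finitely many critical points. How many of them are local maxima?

1

L separates as a function of x plus a function of y, so ∇L=0 decouples.
∂L/∂x = -6(x - 1)(x + 3) = 0 at x ∈ {-3, 1}; ∂L/∂y = -6(y - 1)(y + 4) = 0 at y ∈ {-4, 1}.
The Hessian is diagonal: diag(L_xx, L_yy). Second derivatives: L_xx(-3)=24, L_xx(1)=-24; L_yy(-4)=30, L_yy(1)=-30.
Local maxima occur where both diagonal entries negative: (1, 1). Count: 1.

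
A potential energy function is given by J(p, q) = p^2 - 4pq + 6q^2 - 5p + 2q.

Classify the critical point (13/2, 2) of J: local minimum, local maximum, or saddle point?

local minimum

The Hessian of J is constant: H = [[2, -4], [-4, 12]].
det(H) = 2·12 − (-4)² = 8.
det(H) > 0 and tr(H) = 14 > 0, so H is positive definite and the point is a local minimum.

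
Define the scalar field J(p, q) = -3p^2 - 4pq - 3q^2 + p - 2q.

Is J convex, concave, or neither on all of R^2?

J is quadratic, so its Hessian is the constant matrix H = [[-6, -4], [-4, -6]].
det(H) = 20, tr(H) = -12.
det(H) > 0 and tr(H) < 0, so H is negative definite everywhere: concave.

concave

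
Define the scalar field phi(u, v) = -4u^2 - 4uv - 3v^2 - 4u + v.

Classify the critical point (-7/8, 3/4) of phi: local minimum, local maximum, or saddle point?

The Hessian of phi is constant: H = [[-8, -4], [-4, -6]].
det(H) = (-8)·(-6) − (-4)² = 32.
det(H) > 0 and tr(H) = -14 < 0, so H is negative definite and the point is a local maximum.

local maximum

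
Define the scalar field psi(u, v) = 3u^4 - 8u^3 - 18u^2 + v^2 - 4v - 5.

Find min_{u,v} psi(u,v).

psi(u,v) separates as P(u) + Q(v) − 5, so its minimum is min P + min Q − 5.
P'(u) = 12u(u - 3)(u + 1) vanishes at u ∈ {-1, 0, 3}; Q'(v) = 2v - 4 vanishes at v ∈ {2}.
Local minima of P (where P''>0): P(-1)=-7, P(3)=-135. Local minima of Q: Q(2)=-4.
So the global minimum of psi is P(3) + Q(2) − 5 = -135 − 4 − 5 = -144, attained at (3, 2).

-144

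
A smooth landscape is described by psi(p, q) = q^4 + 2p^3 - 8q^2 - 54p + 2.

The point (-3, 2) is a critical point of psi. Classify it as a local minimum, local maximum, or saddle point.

The mixed partial ∂²psi/∂p∂q is 0, so the Hessian at any point is diag(psi_pp, psi_qq) = diag(12p, 4(3q^2 - 4)).
At (-3, 2): H = diag(-36, 32).
The eigenvalues have opposite signs, so H is indefinite: a saddle point.

saddle point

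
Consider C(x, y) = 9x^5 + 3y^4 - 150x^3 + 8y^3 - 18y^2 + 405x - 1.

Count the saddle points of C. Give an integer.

6

C separates as a function of x plus a function of y, so ∇C=0 decouples.
∂C/∂x = 45(x - 3)(x - 1)(x + 1)(x + 3) = 0 at x ∈ {-3, -1, 1, 3}; ∂C/∂y = 12y(y - 1)(y + 3) = 0 at y ∈ {-3, 0, 1}.
The Hessian is diagonal: diag(C_xx, C_yy). Second derivatives: C_xx(-3)=-2160, C_xx(-1)=720, C_xx(1)=-720, C_xx(3)=2160; C_yy(-3)=144, C_yy(0)=-36, C_yy(1)=48.
Saddle points occur where the two diagonal entries have opposite signs: (-3, -3), (-3, 1), (-1, 0), (1, -3), (1, 1), (3, 0). Count: 6.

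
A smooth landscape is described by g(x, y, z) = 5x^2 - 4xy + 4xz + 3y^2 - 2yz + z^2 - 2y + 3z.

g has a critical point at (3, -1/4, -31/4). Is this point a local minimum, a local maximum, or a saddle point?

The Hessian is constant: H = [[10, -4, 4], [-4, 6, -2], [4, -2, 2]].
Leading principal minors: Δ₁ = 10, Δ₂ = 44, Δ₃ = 16.
All leading minors are positive, so H is positive definite: a local minimum.

local minimum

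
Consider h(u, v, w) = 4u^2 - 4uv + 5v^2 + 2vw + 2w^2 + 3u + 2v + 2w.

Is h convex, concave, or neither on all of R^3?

h is quadratic, so its Hessian is the constant matrix H = [[8, -4, 0], [-4, 10, 2], [0, 2, 4]].
Leading principal minors: 8, 64, 224.
All positive ⇒ H ≻ 0 ⇒ convex.

convex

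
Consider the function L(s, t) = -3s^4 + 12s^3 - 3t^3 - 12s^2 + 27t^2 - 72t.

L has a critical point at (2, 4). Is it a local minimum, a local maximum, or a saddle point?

local maximum

The mixed partial ∂²L/∂s∂t is 0, so the Hessian at any point is diag(L_ss, L_tt) = diag(12(-3s^2 + 6s - 2), 18(-t + 3)).
At (2, 4): H = diag(-24, -18).
Both eigenvalues are negative, so H is negative definite: a local maximum.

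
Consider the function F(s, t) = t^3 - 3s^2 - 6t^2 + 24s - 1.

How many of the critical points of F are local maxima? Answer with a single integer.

F separates as a function of s plus a function of t, so ∇F=0 decouples.
∂F/∂s = -6(s - 4) = 0 at s ∈ {4}; ∂F/∂t = 3t(t - 4) = 0 at t ∈ {0, 4}.
The Hessian is diagonal: diag(F_ss, F_tt). Second derivatives: F_ss(4)=-6; F_tt(0)=-12, F_tt(4)=12.
Local maxima occur where both diagonal entries negative: (4, 0). Count: 1.

1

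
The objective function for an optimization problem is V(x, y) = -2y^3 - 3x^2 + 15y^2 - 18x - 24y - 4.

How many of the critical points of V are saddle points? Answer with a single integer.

V separates as a function of x plus a function of y, so ∇V=0 decouples.
∂V/∂x = -6(x + 3) = 0 at x ∈ {-3}; ∂V/∂y = -6(y - 4)(y - 1) = 0 at y ∈ {1, 4}.
The Hessian is diagonal: diag(V_xx, V_yy). Second derivatives: V_xx(-3)=-6; V_yy(1)=18, V_yy(4)=-18.
Saddle points occur where the two diagonal entries have opposite signs: (-3, 1). Count: 1.

1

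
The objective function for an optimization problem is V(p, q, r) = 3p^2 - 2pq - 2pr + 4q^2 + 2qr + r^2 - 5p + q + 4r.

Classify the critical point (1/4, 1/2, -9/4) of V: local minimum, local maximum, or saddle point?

The Hessian is constant: H = [[6, -2, -2], [-2, 8, 2], [-2, 2, 2]].
Leading principal minors: Δ₁ = 6, Δ₂ = 44, Δ₃ = 48.
All leading minors are positive, so H is positive definite: a local minimum.

local minimum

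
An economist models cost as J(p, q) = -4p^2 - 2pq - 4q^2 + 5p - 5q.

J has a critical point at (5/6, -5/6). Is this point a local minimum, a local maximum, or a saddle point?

local maximum

The Hessian of J is constant: H = [[-8, -2], [-2, -8]].
det(H) = (-8)·(-8) − (-2)² = 60.
det(H) > 0 and tr(H) = -16 < 0, so H is negative definite and the point is a local maximum.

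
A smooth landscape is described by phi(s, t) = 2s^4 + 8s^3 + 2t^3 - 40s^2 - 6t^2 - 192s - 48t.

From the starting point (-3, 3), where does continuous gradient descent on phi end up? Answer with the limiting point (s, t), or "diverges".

(-4, 4)

phi is separable, so gradient descent decouples: s follows -∂phi/∂s, t follows -∂phi/∂t.
∂phi/∂s = 8(s - 3)(s + 2)(s + 4); at s=-3 this is 48, so s decreases.
∂phi/∂t = 6(t - 4)(t + 2); at t=3 this is -30, so t increases.
s converges to its nearest critical value -4 (a local min of the s-part); t converges to 4. The iterate converges to (-4, 4).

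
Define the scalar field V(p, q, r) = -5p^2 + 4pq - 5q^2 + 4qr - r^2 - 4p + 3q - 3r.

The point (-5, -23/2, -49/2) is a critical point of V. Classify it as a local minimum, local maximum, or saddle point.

local maximum

The Hessian is constant: H = [[-10, 4, 0], [4, -10, 4], [0, 4, -2]].
Leading principal minors: Δ₁ = -10, Δ₂ = 84, Δ₃ = -8.
The minors alternate sign starting negative (−, +, −), so H is negative definite: a local maximum.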